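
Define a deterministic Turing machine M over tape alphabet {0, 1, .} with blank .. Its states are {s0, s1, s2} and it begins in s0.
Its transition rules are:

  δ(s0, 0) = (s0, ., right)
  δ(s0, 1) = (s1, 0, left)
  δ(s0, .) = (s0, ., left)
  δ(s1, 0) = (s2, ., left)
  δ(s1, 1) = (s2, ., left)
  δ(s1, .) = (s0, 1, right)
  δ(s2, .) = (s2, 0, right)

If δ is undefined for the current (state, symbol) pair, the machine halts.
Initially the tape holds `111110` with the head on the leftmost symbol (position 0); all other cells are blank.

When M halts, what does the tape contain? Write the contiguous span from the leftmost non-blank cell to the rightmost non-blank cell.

state=s0 head=0 tape=.[1]11110.   (s0,1)→(s1,0,left)
state=s1 head=-1 tape=[.]011110.   (s1,.)→(s0,1,right)
state=s0 head=0 tape=1[0]11110.   (s0,0)→(s0,.,right)
state=s0 head=1 tape=1.[1]1110.   (s0,1)→(s1,0,left)
state=s1 head=0 tape=1[.]01110.   (s1,.)→(s0,1,right)
state=s0 head=1 tape=11[0]1110.   (s0,0)→(s0,.,right)
state=s0 head=2 tape=11.[1]110.   (s0,1)→(s1,0,left)
state=s1 head=1 tape=11[.]0110.   (s1,.)→(s0,1,right)
state=s0 head=2 tape=111[0]110.   (s0,0)→(s0,.,right)
state=s0 head=3 tape=111.[1]10.   (s0,1)→(s1,0,left)
state=s1 head=2 tape=111[.]010.   (s1,.)→(s0,1,right)
state=s0 head=3 tape=1111[0]10.   (s0,0)→(s0,.,right)
state=s0 head=4 tape=1111.[1]0.   (s0,1)→(s1,0,left)
state=s1 head=3 tape=1111[.]00.   (s1,.)→(s0,1,right)
state=s0 head=4 tape=11111[0]0.   (s0,0)→(s0,.,right)
state=s0 head=5 tape=11111.[0].   (s0,0)→(s0,.,right)
state=s0 head=6 tape=11111..[.]   (s0,.)→(s0,.,left)
state=s0 head=5 tape=11111.[.].   (s0,.)→(s0,.,left)
state=s0 head=4 tape=11111[.]..   (s0,.)→(s0,.,left)
state=s0 head=3 tape=1111[1]...   (s0,1)→(s1,0,left)
state=s1 head=2 tape=111[1]0...   (s1,1)→(s2,.,left)
state=s2 head=1 tape=11[1].0...
The non-blank tape span at halt is 111.0.

111.0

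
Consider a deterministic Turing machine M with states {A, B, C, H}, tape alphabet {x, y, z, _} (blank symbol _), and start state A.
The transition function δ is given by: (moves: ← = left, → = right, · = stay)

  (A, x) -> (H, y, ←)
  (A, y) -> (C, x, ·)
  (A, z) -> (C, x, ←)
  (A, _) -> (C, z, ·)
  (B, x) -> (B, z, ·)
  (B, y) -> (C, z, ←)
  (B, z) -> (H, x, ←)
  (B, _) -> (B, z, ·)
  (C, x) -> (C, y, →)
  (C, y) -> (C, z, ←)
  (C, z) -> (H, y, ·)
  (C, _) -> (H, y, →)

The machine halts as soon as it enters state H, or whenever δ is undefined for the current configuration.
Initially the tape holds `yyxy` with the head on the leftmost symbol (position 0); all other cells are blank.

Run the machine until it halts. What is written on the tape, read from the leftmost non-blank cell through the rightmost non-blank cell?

A | _[y]yxy   read y → write x, move ·, go to C
C | _[x]yxy   read x → write y, move →, go to C
C | _y[y]xy   read y → write z, move ←, go to C
C | _[y]zxy   read y → write z, move ←, go to C
C | [_]zzxy   read _ → write y, move →, go to H
H | y[z]zxy
The non-blank tape span at halt is yzzxy.

yzzxy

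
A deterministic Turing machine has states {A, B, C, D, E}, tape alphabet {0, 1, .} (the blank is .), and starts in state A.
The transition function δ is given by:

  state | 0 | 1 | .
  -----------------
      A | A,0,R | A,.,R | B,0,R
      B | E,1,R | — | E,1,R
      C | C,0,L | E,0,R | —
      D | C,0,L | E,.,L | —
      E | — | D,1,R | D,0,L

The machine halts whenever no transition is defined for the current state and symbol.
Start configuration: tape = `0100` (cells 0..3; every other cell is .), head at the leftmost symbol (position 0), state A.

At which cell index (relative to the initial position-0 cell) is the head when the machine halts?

4

state=A head=0 tape=[0]100...   (A,0)→(A,0,R)
state=A head=1 tape=0[1]00...   (A,1)→(A,.,R)
state=A head=2 tape=0.[0]0...   (A,0)→(A,0,R)
state=A head=3 tape=0.0[0]...   (A,0)→(A,0,R)
state=A head=4 tape=0.00[.]..   (A,.)→(B,0,R)
state=B head=5 tape=0.000[.].   (B,.)→(E,1,R)
state=E head=6 tape=0.0001[.]   (E,.)→(D,0,L)
state=D head=5 tape=0.000[1]0   (D,1)→(E,.,L)
state=E head=4 tape=0.00[0].0
At halt the head is at cell 4.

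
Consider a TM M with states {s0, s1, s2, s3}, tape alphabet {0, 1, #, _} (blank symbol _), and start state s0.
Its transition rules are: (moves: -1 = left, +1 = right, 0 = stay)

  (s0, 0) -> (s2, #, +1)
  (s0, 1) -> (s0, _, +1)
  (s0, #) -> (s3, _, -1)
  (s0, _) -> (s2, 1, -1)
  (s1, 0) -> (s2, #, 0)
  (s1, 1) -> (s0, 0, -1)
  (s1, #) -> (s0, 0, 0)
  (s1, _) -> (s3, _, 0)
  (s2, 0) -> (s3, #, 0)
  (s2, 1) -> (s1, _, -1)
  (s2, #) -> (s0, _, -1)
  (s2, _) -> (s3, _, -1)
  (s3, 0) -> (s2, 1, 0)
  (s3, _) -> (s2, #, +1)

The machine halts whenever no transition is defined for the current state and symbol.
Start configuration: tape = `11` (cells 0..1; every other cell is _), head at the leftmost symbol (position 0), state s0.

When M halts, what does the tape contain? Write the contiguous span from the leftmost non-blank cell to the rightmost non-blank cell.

#_1

s0 | [1]1_   read 1 → write _, move +1, go to s0
s0 | _[1]_   read 1 → write _, move +1, go to s0
s0 | __[_]   read _ → write 1, move -1, go to s2
s2 | _[_]1   read _ → write _, move -1, go to s3
s3 | [_]_1   read _ → write #, move +1, go to s2
s2 | #[_]1   read _ → write _, move -1, go to s3
s3 | [#]_1
The non-blank tape span at halt is #_1.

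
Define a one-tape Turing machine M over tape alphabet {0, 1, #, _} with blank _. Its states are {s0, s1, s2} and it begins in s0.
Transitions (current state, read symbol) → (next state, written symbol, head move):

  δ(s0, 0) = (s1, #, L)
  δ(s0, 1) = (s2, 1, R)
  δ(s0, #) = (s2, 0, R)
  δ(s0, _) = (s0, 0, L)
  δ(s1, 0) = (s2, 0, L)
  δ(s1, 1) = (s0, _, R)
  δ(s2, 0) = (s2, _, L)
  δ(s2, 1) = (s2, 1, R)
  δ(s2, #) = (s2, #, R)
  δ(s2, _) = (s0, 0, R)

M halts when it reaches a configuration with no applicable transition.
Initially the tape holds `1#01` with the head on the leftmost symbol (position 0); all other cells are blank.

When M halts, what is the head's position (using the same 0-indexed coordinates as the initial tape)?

s0 | [1]#01__   read 1 → write 1, move R, go to s2
s2 | 1[#]01__   read # → write #, move R, go to s2
s2 | 1#[0]1__   read 0 → write _, move L, go to s2
s2 | 1[#]_1__   read # → write #, move R, go to s2
s2 | 1#[_]1__   read _ → write 0, move R, go to s0
s0 | 1#0[1]__   read 1 → write 1, move R, go to s2
s2 | 1#01[_]_   read _ → write 0, move R, go to s0
s0 | 1#010[_]   read _ → write 0, move L, go to s0
s0 | 1#01[0]0   read 0 → write #, move L, go to s1
s1 | 1#0[1]#0   read 1 → write _, move R, go to s0
s0 | 1#0_[#]0   read # → write 0, move R, go to s2
s2 | 1#0_0[0]   read 0 → write _, move L, go to s2
s2 | 1#0_[0]_   read 0 → write _, move L, go to s2
s2 | 1#0[_]__   read _ → write 0, move R, go to s0
s0 | 1#00[_]_   read _ → write 0, move L, go to s0
s0 | 1#0[0]0_   read 0 → write #, move L, go to s1
s1 | 1#[0]#0_   read 0 → write 0, move L, go to s2
s2 | 1[#]0#0_   read # → write #, move R, go to s2
s2 | 1#[0]#0_   read 0 → write _, move L, go to s2
s2 | 1[#]_#0_   read # → write #, move R, go to s2
s2 | 1#[_]#0_   read _ → write 0, move R, go to s0
s0 | 1#0[#]0_   read # → write 0, move R, go to s2
s2 | 1#00[0]_   read 0 → write _, move L, go to s2
s2 | 1#0[0]__   read 0 → write _, move L, go to s2
s2 | 1#[0]___   read 0 → write _, move L, go to s2
s2 | 1[#]____   read # → write #, move R, go to s2
s2 | 1#[_]___   read _ → write 0, move R, go to s0
s0 | 1#0[_]__   read _ → write 0, move L, go to s0
s0 | 1#[0]0__   read 0 → write #, move L, go to s1
s1 | 1[#]#0__
At halt the head is at cell 1.

1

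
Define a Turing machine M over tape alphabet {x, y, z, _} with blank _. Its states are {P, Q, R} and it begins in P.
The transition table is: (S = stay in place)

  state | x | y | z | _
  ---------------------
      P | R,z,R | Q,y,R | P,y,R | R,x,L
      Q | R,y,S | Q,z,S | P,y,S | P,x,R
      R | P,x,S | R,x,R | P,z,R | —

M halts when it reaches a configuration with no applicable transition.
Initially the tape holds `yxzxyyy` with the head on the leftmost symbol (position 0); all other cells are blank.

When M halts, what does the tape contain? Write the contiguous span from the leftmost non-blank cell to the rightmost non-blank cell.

state=P head=0 tape=[y]xzxyyy_   (P,y)→(Q,y,R)
state=Q head=1 tape=y[x]zxyyy_   (Q,x)→(R,y,S)
state=R head=1 tape=y[y]zxyyy_   (R,y)→(R,x,R)
state=R head=2 tape=yx[z]xyyy_   (R,z)→(P,z,R)
state=P head=3 tape=yxz[x]yyy_   (P,x)→(R,z,R)
state=R head=4 tape=yxzz[y]yy_   (R,y)→(R,x,R)
state=R head=5 tape=yxzzx[y]y_   (R,y)→(R,x,R)
state=R head=6 tape=yxzzxx[y]_   (R,y)→(R,x,R)
state=R head=7 tape=yxzzxxx[_]
The non-blank tape span at halt is yxzzxxx.

yxzzxxx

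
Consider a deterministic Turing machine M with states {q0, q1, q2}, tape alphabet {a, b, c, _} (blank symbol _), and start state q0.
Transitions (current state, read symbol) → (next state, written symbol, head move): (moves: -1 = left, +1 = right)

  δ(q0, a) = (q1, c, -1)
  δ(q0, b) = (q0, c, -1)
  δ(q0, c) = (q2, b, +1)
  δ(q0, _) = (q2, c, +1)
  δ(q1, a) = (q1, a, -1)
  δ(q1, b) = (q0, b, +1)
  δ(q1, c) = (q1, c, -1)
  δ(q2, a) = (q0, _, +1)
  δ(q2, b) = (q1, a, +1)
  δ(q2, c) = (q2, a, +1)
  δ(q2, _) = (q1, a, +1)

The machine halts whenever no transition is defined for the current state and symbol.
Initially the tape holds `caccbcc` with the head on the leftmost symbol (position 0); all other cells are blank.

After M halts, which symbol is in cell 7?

a

q0 | [c]accbcc__   read c → write b, move +1, go to q2
q2 | b[a]ccbcc__   read a → write _, move +1, go to q0
q0 | b_[c]cbcc__   read c → write b, move +1, go to q2
q2 | b_b[c]bcc__   read c → write a, move +1, go to q2
q2 | b_ba[b]cc__   read b → write a, move +1, go to q1
q1 | b_baa[c]c__   read c → write c, move -1, go to q1
q1 | b_ba[a]cc__   read a → write a, move -1, go to q1
q1 | b_b[a]acc__   read a → write a, move -1, go to q1
q1 | b_[b]aacc__   read b → write b, move +1, go to q0
q0 | b_b[a]acc__   read a → write c, move -1, go to q1
q1 | b_[b]cacc__   read b → write b, move +1, go to q0
q0 | b_b[c]acc__   read c → write b, move +1, go to q2
q2 | b_bb[a]cc__   read a → write _, move +1, go to q0
q0 | b_bb_[c]c__   read c → write b, move +1, go to q2
q2 | b_bb_b[c]__   read c → write a, move +1, go to q2
q2 | b_bb_ba[_]_   read _ → write a, move +1, go to q1
q1 | b_bb_baa[_]
Cell 7 holds a when M halts.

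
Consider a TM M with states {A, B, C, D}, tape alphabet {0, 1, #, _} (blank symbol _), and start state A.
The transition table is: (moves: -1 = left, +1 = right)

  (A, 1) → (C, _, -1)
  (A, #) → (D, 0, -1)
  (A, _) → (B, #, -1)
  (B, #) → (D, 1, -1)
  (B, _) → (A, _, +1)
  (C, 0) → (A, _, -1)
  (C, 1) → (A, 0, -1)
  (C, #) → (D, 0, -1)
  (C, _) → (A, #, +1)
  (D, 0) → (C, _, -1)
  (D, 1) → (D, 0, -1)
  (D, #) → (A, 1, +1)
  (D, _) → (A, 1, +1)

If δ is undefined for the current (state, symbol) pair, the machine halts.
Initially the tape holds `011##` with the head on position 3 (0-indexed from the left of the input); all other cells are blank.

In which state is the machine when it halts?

state=A head=3 tape=____011[#]#   (A,#)→(D,0,-1)
state=D head=2 tape=____01[1]0#   (D,1)→(D,0,-1)
state=D head=1 tape=____0[1]00#   (D,1)→(D,0,-1)
state=D head=0 tape=____[0]000#   (D,0)→(C,_,-1)
state=C head=-1 tape=___[_]_000#   (C,_)→(A,#,+1)
state=A head=0 tape=___#[_]000#   (A,_)→(B,#,-1)
state=B head=-1 tape=___[#]#000#   (B,#)→(D,1,-1)
state=D head=-2 tape=__[_]1#000#   (D,_)→(A,1,+1)
state=A head=-1 tape=__1[1]#000#   (A,1)→(C,_,-1)
state=C head=-2 tape=__[1]_#000#   (C,1)→(A,0,-1)
state=A head=-3 tape=_[_]0_#000#   (A,_)→(B,#,-1)
state=B head=-4 tape=[_]#0_#000#   (B,_)→(A,_,+1)
state=A head=-3 tape=_[#]0_#000#   (A,#)→(D,0,-1)
state=D head=-4 tape=[_]00_#000#   (D,_)→(A,1,+1)
state=A head=-3 tape=1[0]0_#000#
No transition is defined for (A, 0); M halts in state A.

A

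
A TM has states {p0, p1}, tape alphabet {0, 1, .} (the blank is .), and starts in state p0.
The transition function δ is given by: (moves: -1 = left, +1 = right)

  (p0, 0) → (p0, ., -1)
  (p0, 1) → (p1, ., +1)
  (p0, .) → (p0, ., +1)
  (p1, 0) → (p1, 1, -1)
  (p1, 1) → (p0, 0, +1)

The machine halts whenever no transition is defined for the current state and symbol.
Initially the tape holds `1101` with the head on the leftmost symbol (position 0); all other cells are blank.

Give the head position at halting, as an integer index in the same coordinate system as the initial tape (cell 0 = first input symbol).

4

state=p0 head=0 tape=[1]101.   (p0,1)→(p1,.,+1)
state=p1 head=1 tape=.[1]01.   (p1,1)→(p0,0,+1)
state=p0 head=2 tape=.0[0]1.   (p0,0)→(p0,.,-1)
state=p0 head=1 tape=.[0].1.   (p0,0)→(p0,.,-1)
state=p0 head=0 tape=[.]..1.   (p0,.)→(p0,.,+1)
state=p0 head=1 tape=.[.].1.   (p0,.)→(p0,.,+1)
state=p0 head=2 tape=..[.]1.   (p0,.)→(p0,.,+1)
state=p0 head=3 tape=...[1].   (p0,1)→(p1,.,+1)
state=p1 head=4 tape=....[.]
At halt the head is at cell 4.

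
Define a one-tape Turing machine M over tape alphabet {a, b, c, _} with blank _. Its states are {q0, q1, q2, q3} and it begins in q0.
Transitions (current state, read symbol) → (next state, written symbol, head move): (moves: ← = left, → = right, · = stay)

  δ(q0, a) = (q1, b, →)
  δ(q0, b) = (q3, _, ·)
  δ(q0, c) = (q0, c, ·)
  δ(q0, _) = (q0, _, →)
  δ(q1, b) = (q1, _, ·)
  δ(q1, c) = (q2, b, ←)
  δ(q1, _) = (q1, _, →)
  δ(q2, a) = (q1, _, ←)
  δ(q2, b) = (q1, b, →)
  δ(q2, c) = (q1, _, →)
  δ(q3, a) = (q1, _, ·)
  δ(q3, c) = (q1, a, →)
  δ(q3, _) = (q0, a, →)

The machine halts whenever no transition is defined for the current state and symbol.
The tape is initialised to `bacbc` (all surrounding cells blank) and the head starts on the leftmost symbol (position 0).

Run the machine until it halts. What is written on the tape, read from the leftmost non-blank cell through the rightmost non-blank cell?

ab__b

state=q0 head=0 tape=[b]acbc   (q0,b)→(q3,_,·)
state=q3 head=0 tape=[_]acbc   (q3,_)→(q0,a,→)
state=q0 head=1 tape=a[a]cbc   (q0,a)→(q1,b,→)
state=q1 head=2 tape=ab[c]bc   (q1,c)→(q2,b,←)
state=q2 head=1 tape=a[b]bbc   (q2,b)→(q1,b,→)
state=q1 head=2 tape=ab[b]bc   (q1,b)→(q1,_,·)
state=q1 head=2 tape=ab[_]bc   (q1,_)→(q1,_,→)
state=q1 head=3 tape=ab_[b]c   (q1,b)→(q1,_,·)
state=q1 head=3 tape=ab_[_]c   (q1,_)→(q1,_,→)
state=q1 head=4 tape=ab__[c]   (q1,c)→(q2,b,←)
state=q2 head=3 tape=ab_[_]b
The non-blank tape span at halt is ab__b.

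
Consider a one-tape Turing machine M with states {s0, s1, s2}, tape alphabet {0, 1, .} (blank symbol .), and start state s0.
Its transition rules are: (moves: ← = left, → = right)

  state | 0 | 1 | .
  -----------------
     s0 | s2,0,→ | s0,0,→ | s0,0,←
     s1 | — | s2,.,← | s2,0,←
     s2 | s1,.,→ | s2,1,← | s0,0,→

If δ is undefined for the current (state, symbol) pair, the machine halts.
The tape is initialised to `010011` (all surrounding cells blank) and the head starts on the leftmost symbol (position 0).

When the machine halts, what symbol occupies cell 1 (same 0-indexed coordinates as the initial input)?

s0 | [0]10011   read 0 → write 0, move →, go to s2
s2 | 0[1]0011   read 1 → write 1, move ←, go to s2
s2 | [0]10011   read 0 → write ., move →, go to s1
s1 | .[1]0011   read 1 → write ., move ←, go to s2
s2 | [.].0011   read . → write 0, move →, go to s0
s0 | 0[.]0011   read . → write 0, move ←, go to s0
s0 | [0]00011   read 0 → write 0, move →, go to s2
s2 | 0[0]0011   read 0 → write ., move →, go to s1
s1 | 0.[0]011
Cell 1 holds . when M halts.

.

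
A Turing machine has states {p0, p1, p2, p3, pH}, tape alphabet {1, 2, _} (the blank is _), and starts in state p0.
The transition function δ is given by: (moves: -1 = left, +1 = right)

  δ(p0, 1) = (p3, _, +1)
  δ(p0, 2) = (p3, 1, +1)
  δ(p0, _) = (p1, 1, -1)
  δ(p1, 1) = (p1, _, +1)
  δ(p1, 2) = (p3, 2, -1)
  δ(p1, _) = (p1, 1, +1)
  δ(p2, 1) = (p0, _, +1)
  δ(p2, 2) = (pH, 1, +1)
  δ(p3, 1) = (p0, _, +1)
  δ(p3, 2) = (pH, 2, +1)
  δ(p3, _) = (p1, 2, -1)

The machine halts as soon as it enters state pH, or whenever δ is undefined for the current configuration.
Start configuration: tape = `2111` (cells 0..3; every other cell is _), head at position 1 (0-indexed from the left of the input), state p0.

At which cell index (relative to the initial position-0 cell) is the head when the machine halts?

6

state=p0 head=1 tape=2[1]11___   (p0,1)→(p3,_,+1)
state=p3 head=2 tape=2_[1]1___   (p3,1)→(p0,_,+1)
state=p0 head=3 tape=2__[1]___   (p0,1)→(p3,_,+1)
state=p3 head=4 tape=2___[_]__   (p3,_)→(p1,2,-1)
state=p1 head=3 tape=2__[_]2__   (p1,_)→(p1,1,+1)
state=p1 head=4 tape=2__1[2]__   (p1,2)→(p3,2,-1)
state=p3 head=3 tape=2__[1]2__   (p3,1)→(p0,_,+1)
state=p0 head=4 tape=2___[2]__   (p0,2)→(p3,1,+1)
state=p3 head=5 tape=2___1[_]_   (p3,_)→(p1,2,-1)
state=p1 head=4 tape=2___[1]2_   (p1,1)→(p1,_,+1)
state=p1 head=5 tape=2____[2]_   (p1,2)→(p3,2,-1)
state=p3 head=4 tape=2___[_]2_   (p3,_)→(p1,2,-1)
state=p1 head=3 tape=2__[_]22_   (p1,_)→(p1,1,+1)
state=p1 head=4 tape=2__1[2]2_   (p1,2)→(p3,2,-1)
state=p3 head=3 tape=2__[1]22_   (p3,1)→(p0,_,+1)
state=p0 head=4 tape=2___[2]2_   (p0,2)→(p3,1,+1)
state=p3 head=5 tape=2___1[2]_   (p3,2)→(pH,2,+1)
state=pH head=6 tape=2___12[_]
At halt the head is at cell 6.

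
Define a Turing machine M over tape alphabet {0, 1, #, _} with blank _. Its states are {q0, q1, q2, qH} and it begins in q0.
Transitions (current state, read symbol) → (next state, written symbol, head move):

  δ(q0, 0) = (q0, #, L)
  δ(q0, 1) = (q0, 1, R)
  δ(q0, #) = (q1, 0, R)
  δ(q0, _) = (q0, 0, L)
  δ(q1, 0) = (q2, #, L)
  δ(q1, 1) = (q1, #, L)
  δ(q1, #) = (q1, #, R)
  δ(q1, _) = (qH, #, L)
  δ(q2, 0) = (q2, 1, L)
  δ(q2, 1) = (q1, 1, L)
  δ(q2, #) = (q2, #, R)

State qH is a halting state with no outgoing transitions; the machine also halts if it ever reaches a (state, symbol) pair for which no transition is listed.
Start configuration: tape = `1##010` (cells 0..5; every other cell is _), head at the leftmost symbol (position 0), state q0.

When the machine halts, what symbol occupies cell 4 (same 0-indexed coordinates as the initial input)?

#

q0 | [1]##010_   read 1 → write 1, move R, go to q0
q0 | 1[#]#010_   read # → write 0, move R, go to q1
q1 | 10[#]010_   read # → write #, move R, go to q1
q1 | 10#[0]10_   read 0 → write #, move L, go to q2
q2 | 10[#]#10_   read # → write #, move R, go to q2
q2 | 10#[#]10_   read # → write #, move R, go to q2
q2 | 10##[1]0_   read 1 → write 1, move L, go to q1
q1 | 10#[#]10_   read # → write #, move R, go to q1
q1 | 10##[1]0_   read 1 → write #, move L, go to q1
q1 | 10#[#]#0_   read # → write #, move R, go to q1
q1 | 10##[#]0_   read # → write #, move R, go to q1
q1 | 10###[0]_   read 0 → write #, move L, go to q2
q2 | 10##[#]#_   read # → write #, move R, go to q2
q2 | 10###[#]_   read # → write #, move R, go to q2
q2 | 10####[_]
Cell 4 holds # when M halts.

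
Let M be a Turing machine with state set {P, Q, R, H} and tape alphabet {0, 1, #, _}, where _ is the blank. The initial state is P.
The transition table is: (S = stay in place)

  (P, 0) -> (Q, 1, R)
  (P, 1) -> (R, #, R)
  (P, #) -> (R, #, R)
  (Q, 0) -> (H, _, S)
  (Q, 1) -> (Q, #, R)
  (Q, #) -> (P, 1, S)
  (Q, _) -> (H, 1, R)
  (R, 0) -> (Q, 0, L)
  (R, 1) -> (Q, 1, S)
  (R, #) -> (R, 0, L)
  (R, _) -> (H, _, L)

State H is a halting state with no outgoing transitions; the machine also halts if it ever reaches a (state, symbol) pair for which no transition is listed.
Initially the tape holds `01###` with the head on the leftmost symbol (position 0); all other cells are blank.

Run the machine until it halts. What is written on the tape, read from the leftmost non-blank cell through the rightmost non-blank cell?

#_00#

state=P head=0 tape=[0]1###   (P,0)→(Q,1,R)
state=Q head=1 tape=1[1]###   (Q,1)→(Q,#,R)
state=Q head=2 tape=1#[#]##   (Q,#)→(P,1,S)
state=P head=2 tape=1#[1]##   (P,1)→(R,#,R)
state=R head=3 tape=1##[#]#   (R,#)→(R,0,L)
state=R head=2 tape=1#[#]0#   (R,#)→(R,0,L)
state=R head=1 tape=1[#]00#   (R,#)→(R,0,L)
state=R head=0 tape=[1]000#   (R,1)→(Q,1,S)
state=Q head=0 tape=[1]000#   (Q,1)→(Q,#,R)
state=Q head=1 tape=#[0]00#   (Q,0)→(H,_,S)
state=H head=1 tape=#[_]00#
The non-blank tape span at halt is #_00#.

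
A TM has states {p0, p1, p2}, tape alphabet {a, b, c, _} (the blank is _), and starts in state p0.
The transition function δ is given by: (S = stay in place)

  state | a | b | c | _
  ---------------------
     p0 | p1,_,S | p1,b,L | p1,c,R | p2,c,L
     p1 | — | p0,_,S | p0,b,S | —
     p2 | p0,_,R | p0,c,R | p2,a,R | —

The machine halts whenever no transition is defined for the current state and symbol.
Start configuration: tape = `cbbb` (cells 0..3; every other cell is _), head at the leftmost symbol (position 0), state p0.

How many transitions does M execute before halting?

p0 | [c]bbb   read c → write c, move R, go to p1
p1 | c[b]bb   read b → write _, move S, go to p0
p0 | c[_]bb   read _ → write c, move L, go to p2
p2 | [c]cbb   read c → write a, move R, go to p2
p2 | a[c]bb   read c → write a, move R, go to p2
p2 | aa[b]b   read b → write c, move R, go to p0
p0 | aac[b]   read b → write b, move L, go to p1
p1 | aa[c]b   read c → write b, move S, go to p0
p0 | aa[b]b   read b → write b, move L, go to p1
p1 | a[a]bb
M halts after 9 transitions.

9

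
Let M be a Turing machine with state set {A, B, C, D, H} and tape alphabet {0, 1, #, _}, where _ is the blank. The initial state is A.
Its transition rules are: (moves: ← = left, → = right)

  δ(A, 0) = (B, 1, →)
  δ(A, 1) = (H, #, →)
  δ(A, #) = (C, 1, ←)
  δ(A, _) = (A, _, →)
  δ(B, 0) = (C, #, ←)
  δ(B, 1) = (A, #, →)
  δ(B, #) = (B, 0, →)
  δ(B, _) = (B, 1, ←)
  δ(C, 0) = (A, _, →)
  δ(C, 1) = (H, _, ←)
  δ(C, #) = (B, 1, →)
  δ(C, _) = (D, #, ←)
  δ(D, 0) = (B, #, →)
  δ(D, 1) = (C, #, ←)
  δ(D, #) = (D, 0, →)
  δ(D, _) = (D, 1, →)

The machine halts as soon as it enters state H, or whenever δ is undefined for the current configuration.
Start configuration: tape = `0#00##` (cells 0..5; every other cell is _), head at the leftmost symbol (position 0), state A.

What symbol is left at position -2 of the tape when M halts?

state=A head=0 tape=__[0]#00##__   (A,0)→(B,1,→)
state=B head=1 tape=__1[#]00##__   (B,#)→(B,0,→)
state=B head=2 tape=__10[0]0##__   (B,0)→(C,#,←)
state=C head=1 tape=__1[0]#0##__   (C,0)→(A,_,→)
state=A head=2 tape=__1_[#]0##__   (A,#)→(C,1,←)
state=C head=1 tape=__1[_]10##__   (C,_)→(D,#,←)
state=D head=0 tape=__[1]#10##__   (D,1)→(C,#,←)
state=C head=-1 tape=_[_]##10##__   (C,_)→(D,#,←)
state=D head=-2 tape=[_]###10##__   (D,_)→(D,1,→)
state=D head=-1 tape=1[#]##10##__   (D,#)→(D,0,→)
state=D head=0 tape=10[#]#10##__   (D,#)→(D,0,→)
state=D head=1 tape=100[#]10##__   (D,#)→(D,0,→)
state=D head=2 tape=1000[1]0##__   (D,1)→(C,#,←)
state=C head=1 tape=100[0]#0##__   (C,0)→(A,_,→)
state=A head=2 tape=100_[#]0##__   (A,#)→(C,1,←)
state=C head=1 tape=100[_]10##__   (C,_)→(D,#,←)
state=D head=0 tape=10[0]#10##__   (D,0)→(B,#,→)
state=B head=1 tape=10#[#]10##__   (B,#)→(B,0,→)
state=B head=2 tape=10#0[1]0##__   (B,1)→(A,#,→)
state=A head=3 tape=10#0#[0]##__   (A,0)→(B,1,→)
state=B head=4 tape=10#0#1[#]#__   (B,#)→(B,0,→)
state=B head=5 tape=10#0#10[#]__   (B,#)→(B,0,→)
state=B head=6 tape=10#0#100[_]_   (B,_)→(B,1,←)
state=B head=5 tape=10#0#10[0]1_   (B,0)→(C,#,←)
state=C head=4 tape=10#0#1[0]#1_   (C,0)→(A,_,→)
state=A head=5 tape=10#0#1_[#]1_   (A,#)→(C,1,←)
state=C head=4 tape=10#0#1[_]11_   (C,_)→(D,#,←)
state=D head=3 tape=10#0#[1]#11_   (D,1)→(C,#,←)
state=C head=2 tape=10#0[#]##11_   (C,#)→(B,1,→)
state=B head=3 tape=10#01[#]#11_   (B,#)→(B,0,→)
state=B head=4 tape=10#010[#]11_   (B,#)→(B,0,→)
state=B head=5 tape=10#0100[1]1_   (B,1)→(A,#,→)
state=A head=6 tape=10#0100#[1]_   (A,1)→(H,#,→)
state=H head=7 tape=10#0100##[_]
Cell -2 holds 1 when M halts.

1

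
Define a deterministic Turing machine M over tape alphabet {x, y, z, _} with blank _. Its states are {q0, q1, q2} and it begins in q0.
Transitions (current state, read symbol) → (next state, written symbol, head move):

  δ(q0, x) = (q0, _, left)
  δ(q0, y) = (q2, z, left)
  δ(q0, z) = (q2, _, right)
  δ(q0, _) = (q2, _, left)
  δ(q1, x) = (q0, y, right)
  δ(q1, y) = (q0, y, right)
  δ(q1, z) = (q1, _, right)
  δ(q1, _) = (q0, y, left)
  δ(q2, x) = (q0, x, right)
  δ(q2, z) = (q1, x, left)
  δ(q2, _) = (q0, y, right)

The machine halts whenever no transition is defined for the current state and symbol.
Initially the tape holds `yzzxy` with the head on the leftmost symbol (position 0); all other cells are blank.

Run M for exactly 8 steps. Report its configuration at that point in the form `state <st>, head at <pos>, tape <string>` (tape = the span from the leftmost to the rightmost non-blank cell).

state q2, head at 0, tape y_yxzxy

state=q0 head=0 tape=__[y]zzxy   (q0,y)→(q2,z,left)
state=q2 head=-1 tape=_[_]zzzxy   (q2,_)→(q0,y,right)
state=q0 head=0 tape=_y[z]zzxy   (q0,z)→(q2,_,right)
state=q2 head=1 tape=_y_[z]zxy   (q2,z)→(q1,x,left)
state=q1 head=0 tape=_y[_]xzxy   (q1,_)→(q0,y,left)
state=q0 head=-1 tape=_[y]yxzxy   (q0,y)→(q2,z,left)
state=q2 head=-2 tape=[_]zyxzxy   (q2,_)→(q0,y,right)
state=q0 head=-1 tape=y[z]yxzxy   (q0,z)→(q2,_,right)
state=q2 head=0 tape=y_[y]xzxy
After 8 steps: state q2, head at 0, tape y_yxzxy.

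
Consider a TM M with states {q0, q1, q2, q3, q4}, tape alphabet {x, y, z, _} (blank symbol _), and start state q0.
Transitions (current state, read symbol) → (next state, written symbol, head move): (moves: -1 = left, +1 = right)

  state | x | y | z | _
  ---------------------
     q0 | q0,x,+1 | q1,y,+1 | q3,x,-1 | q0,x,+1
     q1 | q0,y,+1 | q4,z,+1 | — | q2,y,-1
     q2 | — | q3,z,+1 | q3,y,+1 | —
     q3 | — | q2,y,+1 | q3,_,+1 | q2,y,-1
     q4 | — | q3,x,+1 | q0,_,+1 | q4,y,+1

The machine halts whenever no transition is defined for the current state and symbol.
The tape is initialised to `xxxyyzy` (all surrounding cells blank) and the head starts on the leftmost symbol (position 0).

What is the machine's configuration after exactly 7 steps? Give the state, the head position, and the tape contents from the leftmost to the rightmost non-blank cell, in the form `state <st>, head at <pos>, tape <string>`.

q0 | [x]xxyyzy_   read x → write x, move +1, go to q0
q0 | x[x]xyyzy_   read x → write x, move +1, go to q0
q0 | xx[x]yyzy_   read x → write x, move +1, go to q0
q0 | xxx[y]yzy_   read y → write y, move +1, go to q1
q1 | xxxy[y]zy_   read y → write z, move +1, go to q4
q4 | xxxyz[z]y_   read z → write _, move +1, go to q0
q0 | xxxyz_[y]_   read y → write y, move +1, go to q1
q1 | xxxyz_y[_]
After 7 steps: state q1, head at 7, tape xxxyz_y.

state q1, head at 7, tape xxxyz_y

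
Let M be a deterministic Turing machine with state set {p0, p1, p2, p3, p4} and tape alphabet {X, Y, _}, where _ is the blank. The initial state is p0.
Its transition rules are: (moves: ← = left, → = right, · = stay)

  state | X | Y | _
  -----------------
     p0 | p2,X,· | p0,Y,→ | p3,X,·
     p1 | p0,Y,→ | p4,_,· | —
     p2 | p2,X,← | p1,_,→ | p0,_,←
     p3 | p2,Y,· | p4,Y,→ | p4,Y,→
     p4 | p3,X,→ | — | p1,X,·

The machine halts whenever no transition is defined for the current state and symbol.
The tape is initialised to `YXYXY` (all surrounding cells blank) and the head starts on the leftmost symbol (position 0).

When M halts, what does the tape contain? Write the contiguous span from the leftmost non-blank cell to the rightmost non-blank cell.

Y_YY

state=p0 head=0 tape=[Y]XYXY__   (p0,Y)→(p0,Y,→)
state=p0 head=1 tape=Y[X]YXY__   (p0,X)→(p2,X,·)
state=p2 head=1 tape=Y[X]YXY__   (p2,X)→(p2,X,←)
state=p2 head=0 tape=[Y]XYXY__   (p2,Y)→(p1,_,→)
state=p1 head=1 tape=_[X]YXY__   (p1,X)→(p0,Y,→)
state=p0 head=2 tape=_Y[Y]XY__   (p0,Y)→(p0,Y,→)
state=p0 head=3 tape=_YY[X]Y__   (p0,X)→(p2,X,·)
state=p2 head=3 tape=_YY[X]Y__   (p2,X)→(p2,X,←)
state=p2 head=2 tape=_Y[Y]XY__   (p2,Y)→(p1,_,→)
state=p1 head=3 tape=_Y_[X]Y__   (p1,X)→(p0,Y,→)
state=p0 head=4 tape=_Y_Y[Y]__   (p0,Y)→(p0,Y,→)
state=p0 head=5 tape=_Y_YY[_]_   (p0,_)→(p3,X,·)
state=p3 head=5 tape=_Y_YY[X]_   (p3,X)→(p2,Y,·)
state=p2 head=5 tape=_Y_YY[Y]_   (p2,Y)→(p1,_,→)
state=p1 head=6 tape=_Y_YY_[_]
The non-blank tape span at halt is Y_YY.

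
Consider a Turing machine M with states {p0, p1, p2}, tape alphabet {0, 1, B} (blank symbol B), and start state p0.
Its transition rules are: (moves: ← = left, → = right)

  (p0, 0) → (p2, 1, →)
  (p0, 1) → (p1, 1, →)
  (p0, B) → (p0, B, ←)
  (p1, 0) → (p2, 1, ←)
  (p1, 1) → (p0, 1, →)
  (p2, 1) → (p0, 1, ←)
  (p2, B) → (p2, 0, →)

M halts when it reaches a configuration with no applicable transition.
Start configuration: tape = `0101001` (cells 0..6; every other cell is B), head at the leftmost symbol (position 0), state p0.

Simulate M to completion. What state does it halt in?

p0 | [0]101001   read 0 → write 1, move →, go to p2
p2 | 1[1]01001   read 1 → write 1, move ←, go to p0
p0 | [1]101001   read 1 → write 1, move →, go to p1
p1 | 1[1]01001   read 1 → write 1, move →, go to p0
p0 | 11[0]1001   read 0 → write 1, move →, go to p2
p2 | 111[1]001   read 1 → write 1, move ←, go to p0
p0 | 11[1]1001   read 1 → write 1, move →, go to p1
p1 | 111[1]001   read 1 → write 1, move →, go to p0
p0 | 1111[0]01   read 0 → write 1, move →, go to p2
p2 | 11111[0]1
No transition is defined for (p2, 0); M halts in state p2.

p2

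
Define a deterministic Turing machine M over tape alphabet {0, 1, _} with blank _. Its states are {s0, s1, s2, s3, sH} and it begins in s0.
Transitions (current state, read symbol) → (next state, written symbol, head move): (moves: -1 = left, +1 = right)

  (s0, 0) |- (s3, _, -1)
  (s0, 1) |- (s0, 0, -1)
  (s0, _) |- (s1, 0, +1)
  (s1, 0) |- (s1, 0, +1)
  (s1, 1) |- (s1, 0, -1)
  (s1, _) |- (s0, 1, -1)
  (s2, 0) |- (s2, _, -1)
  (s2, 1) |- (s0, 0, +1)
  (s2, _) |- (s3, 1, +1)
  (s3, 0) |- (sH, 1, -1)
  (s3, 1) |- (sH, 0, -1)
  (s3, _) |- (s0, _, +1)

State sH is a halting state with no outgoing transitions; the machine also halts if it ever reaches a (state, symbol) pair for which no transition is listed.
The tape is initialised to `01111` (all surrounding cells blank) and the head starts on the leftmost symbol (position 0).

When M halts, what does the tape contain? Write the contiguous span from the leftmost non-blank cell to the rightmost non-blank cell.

s0 | _[0]1111_   read 0 → write _, move -1, go to s3
s3 | [_]_1111_   read _ → write _, move +1, go to s0
s0 | _[_]1111_   read _ → write 0, move +1, go to s1
s1 | _0[1]111_   read 1 → write 0, move -1, go to s1
s1 | _[0]0111_   read 0 → write 0, move +1, go to s1
s1 | _0[0]111_   read 0 → write 0, move +1, go to s1
s1 | _00[1]11_   read 1 → write 0, move -1, go to s1
s1 | _0[0]011_   read 0 → write 0, move +1, go to s1
s1 | _00[0]11_   read 0 → write 0, move +1, go to s1
s1 | _000[1]1_   read 1 → write 0, move -1, go to s1
s1 | _00[0]01_   read 0 → write 0, move +1, go to s1
s1 | _000[0]1_   read 0 → write 0, move +1, go to s1
s1 | _0000[1]_   read 1 → write 0, move -1, go to s1
s1 | _000[0]0_   read 0 → write 0, move +1, go to s1
s1 | _0000[0]_   read 0 → write 0, move +1, go to s1
s1 | _00000[_]   read _ → write 1, move -1, go to s0
s0 | _0000[0]1   read 0 → write _, move -1, go to s3
s3 | _000[0]_1   read 0 → write 1, move -1, go to sH
sH | _00[0]1_1
The non-blank tape span at halt is 0001_1.

0001_1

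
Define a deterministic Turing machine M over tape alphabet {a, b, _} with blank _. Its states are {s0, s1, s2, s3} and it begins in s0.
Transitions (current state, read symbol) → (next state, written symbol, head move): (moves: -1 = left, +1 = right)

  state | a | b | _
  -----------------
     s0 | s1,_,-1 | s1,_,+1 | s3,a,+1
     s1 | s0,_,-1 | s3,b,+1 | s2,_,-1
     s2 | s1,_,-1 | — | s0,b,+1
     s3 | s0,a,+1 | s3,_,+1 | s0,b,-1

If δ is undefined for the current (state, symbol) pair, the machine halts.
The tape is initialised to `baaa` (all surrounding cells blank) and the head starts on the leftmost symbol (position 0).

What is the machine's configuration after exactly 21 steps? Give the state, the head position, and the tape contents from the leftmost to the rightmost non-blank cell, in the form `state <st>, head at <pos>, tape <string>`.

state s0, head at 1, tape b_ab

s0 | __[b]aaa   read b → write _, move +1, go to s1
s1 | ___[a]aa   read a → write _, move -1, go to s0
s0 | __[_]_aa   read _ → write a, move +1, go to s3
s3 | __a[_]aa   read _ → write b, move -1, go to s0
s0 | __[a]baa   read a → write _, move -1, go to s1
s1 | _[_]_baa   read _ → write _, move -1, go to s2
s2 | [_]__baa   read _ → write b, move +1, go to s0
s0 | b[_]_baa   read _ → write a, move +1, go to s3
s3 | ba[_]baa   read _ → write b, move -1, go to s0
s0 | b[a]bbaa   read a → write _, move -1, go to s1
s1 | [b]_bbaa   read b → write b, move +1, go to s3
s3 | b[_]bbaa   read _ → write b, move -1, go to s0
s0 | [b]bbbaa   read b → write _, move +1, go to s1
s1 | _[b]bbaa   read b → write b, move +1, go to s3
s3 | _b[b]baa   read b → write _, move +1, go to s3
s3 | _b_[b]aa   read b → write _, move +1, go to s3
s3 | _b__[a]a   read a → write a, move +1, go to s0
s0 | _b__a[a]   read a → write _, move -1, go to s1
s1 | _b__[a]_   read a → write _, move -1, go to s0
s0 | _b_[_]__   read _ → write a, move +1, go to s3
s3 | _b_a[_]_   read _ → write b, move -1, go to s0
s0 | _b_[a]b_
After 21 steps: state s0, head at 1, tape b_ab.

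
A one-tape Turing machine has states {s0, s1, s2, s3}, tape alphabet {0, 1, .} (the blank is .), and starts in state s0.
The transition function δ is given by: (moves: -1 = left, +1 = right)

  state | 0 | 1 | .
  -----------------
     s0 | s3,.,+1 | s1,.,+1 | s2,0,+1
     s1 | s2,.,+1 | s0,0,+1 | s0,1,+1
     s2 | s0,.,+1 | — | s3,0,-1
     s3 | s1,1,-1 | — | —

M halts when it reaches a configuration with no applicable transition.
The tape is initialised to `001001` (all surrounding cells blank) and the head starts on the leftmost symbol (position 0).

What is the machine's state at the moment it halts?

state=s0 head=0 tape=[0]01001..   (s0,0)→(s3,.,+1)
state=s3 head=1 tape=.[0]1001..   (s3,0)→(s1,1,-1)
state=s1 head=0 tape=[.]11001..   (s1,.)→(s0,1,+1)
state=s0 head=1 tape=1[1]1001..   (s0,1)→(s1,.,+1)
state=s1 head=2 tape=1.[1]001..   (s1,1)→(s0,0,+1)
state=s0 head=3 tape=1.0[0]01..   (s0,0)→(s3,.,+1)
state=s3 head=4 tape=1.0.[0]1..   (s3,0)→(s1,1,-1)
state=s1 head=3 tape=1.0[.]11..   (s1,.)→(s0,1,+1)
state=s0 head=4 tape=1.01[1]1..   (s0,1)→(s1,.,+1)
state=s1 head=5 tape=1.01.[1]..   (s1,1)→(s0,0,+1)
state=s0 head=6 tape=1.01.0[.].   (s0,.)→(s2,0,+1)
state=s2 head=7 tape=1.01.00[.]   (s2,.)→(s3,0,-1)
state=s3 head=6 tape=1.01.0[0]0   (s3,0)→(s1,1,-1)
state=s1 head=5 tape=1.01.[0]10   (s1,0)→(s2,.,+1)
state=s2 head=6 tape=1.01..[1]0
No transition is defined for (s2, 1); M halts in state s2.

s2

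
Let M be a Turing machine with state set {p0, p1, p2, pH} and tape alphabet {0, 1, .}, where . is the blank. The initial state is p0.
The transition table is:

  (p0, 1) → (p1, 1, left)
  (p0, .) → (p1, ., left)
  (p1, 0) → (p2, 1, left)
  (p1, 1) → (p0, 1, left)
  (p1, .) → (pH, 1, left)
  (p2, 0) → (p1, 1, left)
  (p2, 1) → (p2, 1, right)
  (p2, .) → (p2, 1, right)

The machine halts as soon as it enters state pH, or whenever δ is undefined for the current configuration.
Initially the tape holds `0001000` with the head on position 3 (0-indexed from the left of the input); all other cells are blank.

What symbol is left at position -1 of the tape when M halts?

p0 | ....000[1]000   read 1 → write 1, move left, go to p1
p1 | ....00[0]1000   read 0 → write 1, move left, go to p2
p2 | ....0[0]11000   read 0 → write 1, move left, go to p1
p1 | ....[0]111000   read 0 → write 1, move left, go to p2
p2 | ...[.]1111000   read . → write 1, move right, go to p2
p2 | ...1[1]111000   read 1 → write 1, move right, go to p2
p2 | ...11[1]11000   read 1 → write 1, move right, go to p2
p2 | ...111[1]1000   read 1 → write 1, move right, go to p2
p2 | ...1111[1]000   read 1 → write 1, move right, go to p2
p2 | ...11111[0]00   read 0 → write 1, move left, go to p1
p1 | ...1111[1]100   read 1 → write 1, move left, go to p0
p0 | ...111[1]1100   read 1 → write 1, move left, go to p1
p1 | ...11[1]11100   read 1 → write 1, move left, go to p0
p0 | ...1[1]111100   read 1 → write 1, move left, go to p1
p1 | ...[1]1111100   read 1 → write 1, move left, go to p0
p0 | ..[.]11111100   read . → write ., move left, go to p1
p1 | .[.].11111100   read . → write 1, move left, go to pH
pH | [.]1.11111100
Cell -1 holds 1 when M halts.

1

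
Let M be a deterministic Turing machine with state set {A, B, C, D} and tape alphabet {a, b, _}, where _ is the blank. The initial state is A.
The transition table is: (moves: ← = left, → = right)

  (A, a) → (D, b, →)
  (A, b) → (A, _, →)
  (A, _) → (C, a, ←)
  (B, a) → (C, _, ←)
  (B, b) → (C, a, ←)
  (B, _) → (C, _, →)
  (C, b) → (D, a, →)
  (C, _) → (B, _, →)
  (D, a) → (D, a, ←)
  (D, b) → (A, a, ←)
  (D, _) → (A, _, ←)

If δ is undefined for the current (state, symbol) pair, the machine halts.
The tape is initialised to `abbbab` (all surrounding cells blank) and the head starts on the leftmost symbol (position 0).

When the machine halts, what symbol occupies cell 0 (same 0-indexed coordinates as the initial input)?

state=A head=0 tape=[a]bbbab   (A,a)→(D,b,→)
state=D head=1 tape=b[b]bbab   (D,b)→(A,a,←)
state=A head=0 tape=[b]abbab   (A,b)→(A,_,→)
state=A head=1 tape=_[a]bbab   (A,a)→(D,b,→)
state=D head=2 tape=_b[b]bab   (D,b)→(A,a,←)
state=A head=1 tape=_[b]abab   (A,b)→(A,_,→)
state=A head=2 tape=__[a]bab   (A,a)→(D,b,→)
state=D head=3 tape=__b[b]ab   (D,b)→(A,a,←)
state=A head=2 tape=__[b]aab   (A,b)→(A,_,→)
state=A head=3 tape=___[a]ab   (A,a)→(D,b,→)
state=D head=4 tape=___b[a]b   (D,a)→(D,a,←)
state=D head=3 tape=___[b]ab   (D,b)→(A,a,←)
state=A head=2 tape=__[_]aab   (A,_)→(C,a,←)
state=C head=1 tape=_[_]aaab   (C,_)→(B,_,→)
state=B head=2 tape=__[a]aab   (B,a)→(C,_,←)
state=C head=1 tape=_[_]_aab   (C,_)→(B,_,→)
state=B head=2 tape=__[_]aab   (B,_)→(C,_,→)
state=C head=3 tape=___[a]ab
Cell 0 holds _ when M halts.

_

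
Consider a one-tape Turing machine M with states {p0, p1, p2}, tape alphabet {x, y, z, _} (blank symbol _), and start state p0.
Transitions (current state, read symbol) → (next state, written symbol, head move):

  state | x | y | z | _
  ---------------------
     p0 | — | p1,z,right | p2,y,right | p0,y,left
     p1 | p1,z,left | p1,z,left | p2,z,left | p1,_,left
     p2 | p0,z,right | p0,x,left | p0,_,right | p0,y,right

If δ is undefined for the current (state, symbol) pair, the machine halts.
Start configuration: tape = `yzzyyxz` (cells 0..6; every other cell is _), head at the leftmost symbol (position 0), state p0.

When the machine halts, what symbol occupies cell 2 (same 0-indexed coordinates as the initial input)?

p0 | [y]zzyyxz   read y → write z, move right, go to p1
p1 | z[z]zyyxz   read z → write z, move left, go to p2
p2 | [z]zzyyxz   read z → write _, move right, go to p0
p0 | _[z]zyyxz   read z → write y, move right, go to p2
p2 | _y[z]yyxz   read z → write _, move right, go to p0
p0 | _y_[y]yxz   read y → write z, move right, go to p1
p1 | _y_z[y]xz   read y → write z, move left, go to p1
p1 | _y_[z]zxz   read z → write z, move left, go to p2
p2 | _y[_]zzxz   read _ → write y, move right, go to p0
p0 | _yy[z]zxz   read z → write y, move right, go to p2
p2 | _yyy[z]xz   read z → write _, move right, go to p0
p0 | _yyy_[x]z
Cell 2 holds y when M halts.

y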